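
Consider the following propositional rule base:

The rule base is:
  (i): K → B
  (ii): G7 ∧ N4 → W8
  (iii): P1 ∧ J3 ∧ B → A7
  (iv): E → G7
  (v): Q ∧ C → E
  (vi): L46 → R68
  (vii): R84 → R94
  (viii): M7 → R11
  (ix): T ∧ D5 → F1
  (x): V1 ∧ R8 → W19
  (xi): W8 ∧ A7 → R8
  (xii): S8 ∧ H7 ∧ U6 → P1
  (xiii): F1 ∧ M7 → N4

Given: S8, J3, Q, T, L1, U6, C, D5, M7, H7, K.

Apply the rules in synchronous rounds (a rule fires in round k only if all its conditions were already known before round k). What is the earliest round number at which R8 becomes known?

4

Round 1: (i) [K → B]; (v) [Q ∧ C → E]; (viii) [M7 → R11]; (ix) [T ∧ D5 → F1]; (xii) [S8 ∧ H7 ∧ U6 → P1]. Adds B, E, R11, F1, P1.
Round 2: (iii) [P1 ∧ J3 ∧ B → A7]; (iv) [E → G7]; (xiii) [F1 ∧ M7 → N4]. Adds A7, G7, N4.
Round 3: (ii) [G7 ∧ N4 → W8]. Adds W8.
Round 4: (xi) [W8 ∧ A7 → R8]. Adds R8.
R8 first appears in round 4.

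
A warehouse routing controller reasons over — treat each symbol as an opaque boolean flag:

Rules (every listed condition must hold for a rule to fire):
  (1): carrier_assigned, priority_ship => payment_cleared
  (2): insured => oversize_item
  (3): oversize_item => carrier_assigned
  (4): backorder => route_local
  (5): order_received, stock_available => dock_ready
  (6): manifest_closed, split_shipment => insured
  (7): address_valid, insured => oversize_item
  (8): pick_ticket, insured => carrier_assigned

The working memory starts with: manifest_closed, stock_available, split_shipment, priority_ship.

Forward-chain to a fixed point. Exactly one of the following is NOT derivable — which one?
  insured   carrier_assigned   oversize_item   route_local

route_local

Round 1: (6) [manifest_closed, split_shipment => insured]. New: insured.
Round 2: (2) [insured => oversize_item]. New: oversize_item.
Round 3: (3) [oversize_item => carrier_assigned]. New: carrier_assigned.
Round 4: (1) [carrier_assigned, priority_ship => payment_cleared]. New: payment_cleared.
Derived: insured (round 1), oversize_item (round 2), carrier_assigned (round 3). route_local never appears in any round.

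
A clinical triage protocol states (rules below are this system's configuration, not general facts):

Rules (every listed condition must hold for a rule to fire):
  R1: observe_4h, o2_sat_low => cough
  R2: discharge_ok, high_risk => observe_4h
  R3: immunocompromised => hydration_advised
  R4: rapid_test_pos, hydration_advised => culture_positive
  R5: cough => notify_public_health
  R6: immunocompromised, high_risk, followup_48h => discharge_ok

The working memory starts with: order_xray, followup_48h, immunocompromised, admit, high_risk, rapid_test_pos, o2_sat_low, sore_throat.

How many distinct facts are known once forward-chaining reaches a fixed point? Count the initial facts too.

14

Round 1 — R3, R6, derive hydration_advised, discharge_ok.
Round 2 — R2, R4, derive observe_4h, culture_positive.
Round 3 — R1, derive cough.
Round 4 — R5, derive notify_public_health.
Closure: {admit, cough, culture_positive, discharge_ok, followup_48h, high_risk, hydration_advised, immunocompromised, notify_public_health, o2_sat_low, observe_4h, order_xray, rapid_test_pos, sore_throat} — 14 facts.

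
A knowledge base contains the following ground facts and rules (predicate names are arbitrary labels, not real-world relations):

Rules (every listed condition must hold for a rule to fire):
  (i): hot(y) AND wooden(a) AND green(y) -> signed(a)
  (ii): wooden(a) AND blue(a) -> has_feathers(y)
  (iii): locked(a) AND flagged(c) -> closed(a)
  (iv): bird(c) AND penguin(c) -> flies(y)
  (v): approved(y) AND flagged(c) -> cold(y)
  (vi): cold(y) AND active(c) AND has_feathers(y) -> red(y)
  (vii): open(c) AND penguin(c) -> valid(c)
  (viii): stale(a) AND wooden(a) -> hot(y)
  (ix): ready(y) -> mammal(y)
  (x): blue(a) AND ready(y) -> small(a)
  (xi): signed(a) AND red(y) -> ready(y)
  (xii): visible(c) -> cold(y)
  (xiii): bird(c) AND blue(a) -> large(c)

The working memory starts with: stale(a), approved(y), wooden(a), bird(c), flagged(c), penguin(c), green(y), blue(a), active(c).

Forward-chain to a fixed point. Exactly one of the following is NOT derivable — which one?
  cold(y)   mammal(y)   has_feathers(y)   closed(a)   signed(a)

closed(a)

Round 1: (ii) [wooden(a) AND blue(a) -> has_feathers(y)]; (iv) [bird(c) AND penguin(c) -> flies(y)]; (v) [approved(y) AND flagged(c) -> cold(y)]; (viii) [stale(a) AND wooden(a) -> hot(y)]; (xiii) [bird(c) AND blue(a) -> large(c)]. Adds has_feathers(y), flies(y), cold(y), hot(y), large(c).
Round 2: (i) [hot(y) AND wooden(a) AND green(y) -> signed(a)]; (vi) [cold(y) AND active(c) AND has_feathers(y) -> red(y)]. Adds signed(a), red(y).
Round 3: (xi) [signed(a) AND red(y) -> ready(y)]. Adds ready(y).
Round 4: (ix) [ready(y) -> mammal(y)]; (x) [blue(a) AND ready(y) -> small(a)]. Adds mammal(y), small(a).
Derived: has_feathers(y) (round 1), mammal(y) (round 4), cold(y) (round 1), signed(a) (round 2). closed(a) never appears in any round.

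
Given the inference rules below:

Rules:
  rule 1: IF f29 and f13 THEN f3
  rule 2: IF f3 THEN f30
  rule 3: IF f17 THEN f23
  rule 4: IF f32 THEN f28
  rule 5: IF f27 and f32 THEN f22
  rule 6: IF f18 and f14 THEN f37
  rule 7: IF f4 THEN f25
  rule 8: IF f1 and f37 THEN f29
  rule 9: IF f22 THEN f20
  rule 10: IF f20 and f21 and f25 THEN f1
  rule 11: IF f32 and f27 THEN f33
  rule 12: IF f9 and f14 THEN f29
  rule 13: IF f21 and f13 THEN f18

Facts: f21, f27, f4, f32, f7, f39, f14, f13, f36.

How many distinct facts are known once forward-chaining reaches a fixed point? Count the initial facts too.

20

Round 1 fires rule 4, rule 5, rule 7, rule 11, rule 13, giving f28, f22, f25, f33, f18.
Round 2 fires rule 6, rule 9, giving f37, f20.
Round 3 fires rule 10, giving f1.
Round 4 fires rule 8, giving f29.
Round 5 fires rule 1, giving f3.
Round 6 fires rule 2, giving f30.
Closure: {f1, f13, f14, f18, f20, f21, f22, f25, f27, f28, f29, f3, f30, f32, f33, f36, f37, f39, f4, f7} — 20 facts.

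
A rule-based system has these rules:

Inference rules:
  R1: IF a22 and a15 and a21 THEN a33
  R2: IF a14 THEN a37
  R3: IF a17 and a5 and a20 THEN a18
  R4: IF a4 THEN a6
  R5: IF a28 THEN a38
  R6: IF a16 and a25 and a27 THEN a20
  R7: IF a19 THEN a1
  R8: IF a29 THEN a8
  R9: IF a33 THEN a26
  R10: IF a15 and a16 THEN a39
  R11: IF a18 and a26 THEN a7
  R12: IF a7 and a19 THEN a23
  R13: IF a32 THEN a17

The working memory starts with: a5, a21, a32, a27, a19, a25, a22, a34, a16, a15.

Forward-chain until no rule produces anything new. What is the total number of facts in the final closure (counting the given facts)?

[1] R1 [IF a22 and a15 and a21 THEN a33]; R6 [IF a16 and a25 and a27 THEN a20]; R7 [IF a19 THEN a1]; R10 [IF a15 and a16 THEN a39]; R13 [IF a32 THEN a17]. ⇒ new: a33, a20, a1, a39, a17.
[2] R3 [IF a17 and a5 and a20 THEN a18]; R9 [IF a33 THEN a26]. ⇒ new: a18, a26.
[3] R11 [IF a18 and a26 THEN a7]. ⇒ new: a7.
[4] R12 [IF a7 and a19 THEN a23]. ⇒ new: a23.
Closure: {a1, a15, a16, a17, a18, a19, a20, a21, a22, a23, a25, a26, a27, a32, a33, a34, a39, a5, a7} — 19 facts.

19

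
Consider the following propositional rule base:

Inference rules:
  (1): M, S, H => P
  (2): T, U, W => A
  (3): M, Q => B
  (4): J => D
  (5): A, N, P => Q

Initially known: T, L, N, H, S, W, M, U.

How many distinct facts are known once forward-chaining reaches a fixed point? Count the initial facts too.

[1] (1) [M, S, H => P]; (2) [T, U, W => A]. ⇒ new: P, A.
[2] (5) [A, N, P => Q]. ⇒ new: Q.
[3] (3) [M, Q => B]. ⇒ new: B.
Closure: {A, B, H, L, M, N, P, Q, S, T, U, W} — 12 facts.

12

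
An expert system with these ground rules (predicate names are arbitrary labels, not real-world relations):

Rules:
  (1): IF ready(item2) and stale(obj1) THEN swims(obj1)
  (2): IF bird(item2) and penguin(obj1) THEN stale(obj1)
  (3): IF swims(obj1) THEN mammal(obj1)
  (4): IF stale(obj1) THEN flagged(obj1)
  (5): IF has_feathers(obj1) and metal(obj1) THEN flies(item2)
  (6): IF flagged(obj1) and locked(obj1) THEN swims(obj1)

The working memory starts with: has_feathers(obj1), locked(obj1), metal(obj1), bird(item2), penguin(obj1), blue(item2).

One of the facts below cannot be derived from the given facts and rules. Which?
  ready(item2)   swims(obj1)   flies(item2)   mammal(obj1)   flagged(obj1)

ready(item2)

Round 1 — (2), (5), derive stale(obj1), flies(item2).
Round 2 — (4), derive flagged(obj1).
Round 3 — (6), derive swims(obj1).
Round 4 — (3), derive mammal(obj1).
Derived: flies(item2) (round 1), swims(obj1) (round 3), flagged(obj1) (round 2), mammal(obj1) (round 4). ready(item2) never appears in any round.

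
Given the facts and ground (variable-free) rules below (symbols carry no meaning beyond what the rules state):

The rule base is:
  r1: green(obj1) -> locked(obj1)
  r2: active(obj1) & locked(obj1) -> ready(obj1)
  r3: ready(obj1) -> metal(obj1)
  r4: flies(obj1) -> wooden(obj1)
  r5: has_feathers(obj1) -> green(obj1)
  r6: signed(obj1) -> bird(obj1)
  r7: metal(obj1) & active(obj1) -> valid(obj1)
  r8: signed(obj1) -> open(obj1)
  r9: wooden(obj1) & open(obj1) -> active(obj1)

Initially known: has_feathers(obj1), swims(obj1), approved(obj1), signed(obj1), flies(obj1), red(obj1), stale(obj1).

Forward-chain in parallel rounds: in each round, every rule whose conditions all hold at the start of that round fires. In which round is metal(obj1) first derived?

4

Round 1: r4 [flies(obj1) -> wooden(obj1)]; r5 [has_feathers(obj1) -> green(obj1)]; r6 [signed(obj1) -> bird(obj1)]; r8 [signed(obj1) -> open(obj1)]. Adds wooden(obj1), green(obj1), bird(obj1), open(obj1).
Round 2: r1 [green(obj1) -> locked(obj1)]; r9 [wooden(obj1) & open(obj1) -> active(obj1)]. Adds locked(obj1), active(obj1).
Round 3: r2 [active(obj1) & locked(obj1) -> ready(obj1)]. Adds ready(obj1).
Round 4: r3 [ready(obj1) -> metal(obj1)]. Adds metal(obj1).
metal(obj1) first appears in round 4.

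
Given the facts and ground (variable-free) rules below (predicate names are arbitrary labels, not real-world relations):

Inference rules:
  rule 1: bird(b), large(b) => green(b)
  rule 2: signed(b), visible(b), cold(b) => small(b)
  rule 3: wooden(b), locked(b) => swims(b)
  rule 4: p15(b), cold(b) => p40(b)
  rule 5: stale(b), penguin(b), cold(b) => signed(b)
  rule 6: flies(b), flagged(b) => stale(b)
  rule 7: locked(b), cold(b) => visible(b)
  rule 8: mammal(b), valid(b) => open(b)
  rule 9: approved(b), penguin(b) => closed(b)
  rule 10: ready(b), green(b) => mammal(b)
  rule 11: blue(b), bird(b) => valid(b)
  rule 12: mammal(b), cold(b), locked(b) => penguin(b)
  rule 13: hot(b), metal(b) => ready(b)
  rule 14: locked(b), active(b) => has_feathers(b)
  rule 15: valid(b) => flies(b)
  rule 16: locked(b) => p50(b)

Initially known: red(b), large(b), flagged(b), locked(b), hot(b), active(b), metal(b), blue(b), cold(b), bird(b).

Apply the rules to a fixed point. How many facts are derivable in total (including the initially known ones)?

23

Round 1 fires rule 1, rule 7, rule 11, rule 13, rule 14, rule 16, giving green(b), visible(b), valid(b), ready(b), has_feathers(b), p50(b).
Round 2 fires rule 10, rule 15, giving mammal(b), flies(b).
Round 3 fires rule 6, rule 8, rule 12, giving stale(b), open(b), penguin(b).
Round 4 fires rule 5, giving signed(b).
Round 5 fires rule 2, giving small(b).
Closure: {active(b), bird(b), blue(b), cold(b), flagged(b), flies(b), green(b), has_feathers(b), hot(b), large(b), locked(b), mammal(b), metal(b), open(b), p50(b), penguin(b), ready(b), red(b), signed(b), small(b), stale(b), valid(b), visible(b)} — 23 facts.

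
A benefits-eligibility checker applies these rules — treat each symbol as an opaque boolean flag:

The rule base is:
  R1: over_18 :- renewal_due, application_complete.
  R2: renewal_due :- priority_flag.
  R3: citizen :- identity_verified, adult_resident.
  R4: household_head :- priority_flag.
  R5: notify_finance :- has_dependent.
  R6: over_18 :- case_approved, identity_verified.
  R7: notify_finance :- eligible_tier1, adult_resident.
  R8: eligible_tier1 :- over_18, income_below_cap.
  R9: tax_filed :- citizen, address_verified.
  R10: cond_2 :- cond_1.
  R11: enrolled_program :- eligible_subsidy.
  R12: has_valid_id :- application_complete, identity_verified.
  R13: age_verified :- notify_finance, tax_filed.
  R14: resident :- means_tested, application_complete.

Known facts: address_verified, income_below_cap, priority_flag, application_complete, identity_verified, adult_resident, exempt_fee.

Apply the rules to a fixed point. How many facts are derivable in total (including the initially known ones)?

Round 1: R2 [renewal_due :- priority_flag.]; R3 [citizen :- identity_verified, adult_resident.]; R4 [household_head :- priority_flag.]; R12 [has_valid_id :- application_complete, identity_verified.]. Adds renewal_due, citizen, household_head, has_valid_id.
Round 2: R1 [over_18 :- renewal_due, application_complete.]; R9 [tax_filed :- citizen, address_verified.]. Adds over_18, tax_filed.
Round 3: R8 [eligible_tier1 :- over_18, income_below_cap.]. Adds eligible_tier1.
Round 4: R7 [notify_finance :- eligible_tier1, adult_resident.]. Adds notify_finance.
Round 5: R13 [age_verified :- notify_finance, tax_filed.]. Adds age_verified.
Closure: {address_verified, adult_resident, age_verified, application_complete, citizen, eligible_tier1, exempt_fee, has_valid_id, household_head, identity_verified, income_below_cap, notify_finance, over_18, priority_flag, renewal_due, tax_filed} — 16 facts.

16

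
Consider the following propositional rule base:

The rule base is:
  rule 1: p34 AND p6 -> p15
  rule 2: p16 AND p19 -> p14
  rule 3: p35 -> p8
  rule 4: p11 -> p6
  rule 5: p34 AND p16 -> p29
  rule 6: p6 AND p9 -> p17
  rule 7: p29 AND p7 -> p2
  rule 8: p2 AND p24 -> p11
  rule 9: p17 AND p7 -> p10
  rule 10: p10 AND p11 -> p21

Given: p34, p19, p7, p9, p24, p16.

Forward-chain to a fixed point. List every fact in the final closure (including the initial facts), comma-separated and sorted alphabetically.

p10, p11, p14, p15, p16, p17, p19, p2, p21, p24, p29, p34, p6, p7, p9

Round 1: rule 2 [p16 AND p19 -> p14]; rule 5 [p34 AND p16 -> p29]. New: p14, p29.
Round 2: rule 7 [p29 AND p7 -> p2]. New: p2.
Round 3: rule 8 [p2 AND p24 -> p11]. New: p11.
Round 4: rule 4 [p11 -> p6]. New: p6.
Round 5: rule 1 [p34 AND p6 -> p15]; rule 6 [p6 AND p9 -> p17]. New: p15, p17.
Round 6: rule 9 [p17 AND p7 -> p10]. New: p10.
Round 7: rule 10 [p10 AND p11 -> p21]. New: p21.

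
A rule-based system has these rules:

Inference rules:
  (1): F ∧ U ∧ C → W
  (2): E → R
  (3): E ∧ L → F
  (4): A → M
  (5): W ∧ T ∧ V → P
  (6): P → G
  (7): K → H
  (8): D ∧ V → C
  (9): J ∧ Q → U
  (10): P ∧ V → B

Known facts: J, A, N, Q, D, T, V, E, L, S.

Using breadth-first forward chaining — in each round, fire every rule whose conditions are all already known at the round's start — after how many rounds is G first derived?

Round 1 — (2), (3), (4), (8), (9), derive R, F, M, C, U.
Round 2 — (1), derive W.
Round 3 — (5), derive P.
Round 4 — (6), (10), derive G, B.
G first appears in round 4.

4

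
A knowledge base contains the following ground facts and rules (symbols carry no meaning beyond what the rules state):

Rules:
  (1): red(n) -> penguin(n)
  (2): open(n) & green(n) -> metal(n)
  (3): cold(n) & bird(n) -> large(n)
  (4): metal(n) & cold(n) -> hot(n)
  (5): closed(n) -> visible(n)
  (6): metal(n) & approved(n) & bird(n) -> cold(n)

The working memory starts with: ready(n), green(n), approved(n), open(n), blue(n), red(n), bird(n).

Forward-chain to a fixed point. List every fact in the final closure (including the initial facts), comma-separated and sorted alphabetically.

approved(n), bird(n), blue(n), cold(n), green(n), hot(n), large(n), metal(n), open(n), penguin(n), ready(n), red(n)

[1] (1) [red(n) -> penguin(n)]; (2) [open(n) & green(n) -> metal(n)]. ⇒ new: penguin(n), metal(n).
[2] (6) [metal(n) & approved(n) & bird(n) -> cold(n)]. ⇒ new: cold(n).
[3] (3) [cold(n) & bird(n) -> large(n)]; (4) [metal(n) & cold(n) -> hot(n)]. ⇒ new: large(n), hot(n).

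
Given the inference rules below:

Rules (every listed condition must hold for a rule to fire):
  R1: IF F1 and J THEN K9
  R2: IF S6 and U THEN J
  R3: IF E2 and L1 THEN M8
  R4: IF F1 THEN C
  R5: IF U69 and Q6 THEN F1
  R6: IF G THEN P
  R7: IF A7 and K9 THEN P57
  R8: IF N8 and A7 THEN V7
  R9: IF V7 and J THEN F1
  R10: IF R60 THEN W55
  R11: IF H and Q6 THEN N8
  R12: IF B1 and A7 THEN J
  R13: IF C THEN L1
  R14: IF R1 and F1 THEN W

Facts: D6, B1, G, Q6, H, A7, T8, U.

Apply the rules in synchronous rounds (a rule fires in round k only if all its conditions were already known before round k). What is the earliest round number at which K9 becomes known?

Round 1: R6 [IF G THEN P]; R11 [IF H and Q6 THEN N8]; R12 [IF B1 and A7 THEN J]. New: P, N8, J.
Round 2: R8 [IF N8 and A7 THEN V7]. New: V7.
Round 3: R9 [IF V7 and J THEN F1]. New: F1.
Round 4: R1 [IF F1 and J THEN K9]; R4 [IF F1 THEN C]. New: K9, C.
K9 first appears in round 4.

4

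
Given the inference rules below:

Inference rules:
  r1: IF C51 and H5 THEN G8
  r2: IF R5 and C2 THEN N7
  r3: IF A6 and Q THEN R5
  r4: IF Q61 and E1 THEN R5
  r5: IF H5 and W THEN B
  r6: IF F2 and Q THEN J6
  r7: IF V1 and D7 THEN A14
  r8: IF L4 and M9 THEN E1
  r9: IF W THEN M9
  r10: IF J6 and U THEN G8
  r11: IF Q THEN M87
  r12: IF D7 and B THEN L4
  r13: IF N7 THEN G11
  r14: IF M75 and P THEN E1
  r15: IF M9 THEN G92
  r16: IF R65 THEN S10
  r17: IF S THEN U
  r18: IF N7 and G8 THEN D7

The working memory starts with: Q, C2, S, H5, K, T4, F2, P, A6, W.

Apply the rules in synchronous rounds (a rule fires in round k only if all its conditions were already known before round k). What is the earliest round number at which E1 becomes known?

Round 1: r3 [IF A6 and Q THEN R5]; r5 [IF H5 and W THEN B]; r6 [IF F2 and Q THEN J6]; r9 [IF W THEN M9]; r11 [IF Q THEN M87]; r17 [IF S THEN U]. Adds R5, B, J6, M9, M87, U.
Round 2: r2 [IF R5 and C2 THEN N7]; r10 [IF J6 and U THEN G8]; r15 [IF M9 THEN G92]. Adds N7, G8, G92.
Round 3: r13 [IF N7 THEN G11]; r18 [IF N7 and G8 THEN D7]. Adds G11, D7.
Round 4: r12 [IF D7 and B THEN L4]. Adds L4.
Round 5: r8 [IF L4 and M9 THEN E1]. Adds E1.
E1 first appears in round 5.

5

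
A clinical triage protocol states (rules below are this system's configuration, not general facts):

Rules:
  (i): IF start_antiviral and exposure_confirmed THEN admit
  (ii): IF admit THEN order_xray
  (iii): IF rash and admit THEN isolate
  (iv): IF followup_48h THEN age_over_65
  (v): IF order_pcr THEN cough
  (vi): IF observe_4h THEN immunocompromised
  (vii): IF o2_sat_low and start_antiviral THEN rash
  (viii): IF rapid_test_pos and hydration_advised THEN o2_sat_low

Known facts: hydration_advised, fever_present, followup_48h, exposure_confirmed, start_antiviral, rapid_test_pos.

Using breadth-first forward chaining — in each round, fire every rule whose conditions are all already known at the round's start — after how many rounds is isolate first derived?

Round 1: (i) [IF start_antiviral and exposure_confirmed THEN admit]; (iv) [IF followup_48h THEN age_over_65]; (viii) [IF rapid_test_pos and hydration_advised THEN o2_sat_low]. New: admit, age_over_65, o2_sat_low.
Round 2: (ii) [IF admit THEN order_xray]; (vii) [IF o2_sat_low and start_antiviral THEN rash]. New: order_xray, rash.
Round 3: (iii) [IF rash and admit THEN isolate]. New: isolate.
isolate first appears in round 3.

3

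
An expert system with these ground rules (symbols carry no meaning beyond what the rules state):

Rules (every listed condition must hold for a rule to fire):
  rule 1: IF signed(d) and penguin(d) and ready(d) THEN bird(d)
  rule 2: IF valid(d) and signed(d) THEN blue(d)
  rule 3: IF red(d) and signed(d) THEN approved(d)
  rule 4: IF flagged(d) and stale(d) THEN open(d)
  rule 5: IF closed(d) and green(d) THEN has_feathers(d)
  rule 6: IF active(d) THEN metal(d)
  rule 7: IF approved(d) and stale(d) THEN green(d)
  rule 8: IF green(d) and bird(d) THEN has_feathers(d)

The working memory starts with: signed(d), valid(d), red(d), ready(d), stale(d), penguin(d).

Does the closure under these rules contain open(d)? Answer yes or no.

[1] rule 1 [IF signed(d) and penguin(d) and ready(d) THEN bird(d)]; rule 2 [IF valid(d) and signed(d) THEN blue(d)]; rule 3 [IF red(d) and signed(d) THEN approved(d)]. ⇒ new: bird(d), blue(d), approved(d).
[2] rule 7 [IF approved(d) and stale(d) THEN green(d)]. ⇒ new: green(d).
[3] rule 8 [IF green(d) and bird(d) THEN has_feathers(d)]. ⇒ new: has_feathers(d).
Fixed point reached. open(d) is concluded only by rule 4; rule 4 needs flagged(d) (never derived).

no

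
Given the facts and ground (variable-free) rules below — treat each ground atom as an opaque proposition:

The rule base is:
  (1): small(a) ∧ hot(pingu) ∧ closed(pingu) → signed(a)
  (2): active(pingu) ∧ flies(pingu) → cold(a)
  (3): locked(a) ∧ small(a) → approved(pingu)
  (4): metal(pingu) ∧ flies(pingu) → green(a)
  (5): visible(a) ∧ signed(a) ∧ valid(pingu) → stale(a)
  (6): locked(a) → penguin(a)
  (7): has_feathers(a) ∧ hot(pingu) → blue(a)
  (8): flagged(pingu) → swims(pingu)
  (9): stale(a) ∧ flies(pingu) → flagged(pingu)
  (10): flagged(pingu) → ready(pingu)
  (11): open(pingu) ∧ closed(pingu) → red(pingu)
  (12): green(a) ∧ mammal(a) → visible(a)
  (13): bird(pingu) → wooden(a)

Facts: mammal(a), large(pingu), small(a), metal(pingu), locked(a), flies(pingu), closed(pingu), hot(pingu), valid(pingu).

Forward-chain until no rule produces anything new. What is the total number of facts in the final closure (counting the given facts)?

18

Round 1 — (1), (3), (4), (6), derive signed(a), approved(pingu), green(a), penguin(a).
Round 2 — (12), derive visible(a).
Round 3 — (5), derive stale(a).
Round 4 — (9), derive flagged(pingu).
Round 5 — (8), (10), derive swims(pingu), ready(pingu).
Closure: {approved(pingu), closed(pingu), flagged(pingu), flies(pingu), green(a), hot(pingu), large(pingu), locked(a), mammal(a), metal(pingu), penguin(a), ready(pingu), signed(a), small(a), stale(a), swims(pingu), valid(pingu), visible(a)} — 18 facts.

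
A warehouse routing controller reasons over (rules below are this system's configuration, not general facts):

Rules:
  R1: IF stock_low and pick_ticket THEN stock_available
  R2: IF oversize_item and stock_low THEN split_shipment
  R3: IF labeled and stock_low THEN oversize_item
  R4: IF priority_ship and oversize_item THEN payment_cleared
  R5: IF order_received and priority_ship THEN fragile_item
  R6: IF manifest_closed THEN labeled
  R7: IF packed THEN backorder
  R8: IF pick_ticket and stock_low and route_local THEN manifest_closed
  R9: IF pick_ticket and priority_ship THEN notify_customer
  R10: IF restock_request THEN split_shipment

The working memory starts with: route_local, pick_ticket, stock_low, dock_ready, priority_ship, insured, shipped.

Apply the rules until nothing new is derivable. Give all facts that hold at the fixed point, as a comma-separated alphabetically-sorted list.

Round 1 fires R1, R8, R9, giving stock_available, manifest_closed, notify_customer.
Round 2 fires R6, giving labeled.
Round 3 fires R3, giving oversize_item.
Round 4 fires R2, R4, giving split_shipment, payment_cleared.

dock_ready, insured, labeled, manifest_closed, notify_customer, oversize_item, payment_cleared, pick_ticket, priority_ship, route_local, shipped, split_shipment, stock_available, stock_low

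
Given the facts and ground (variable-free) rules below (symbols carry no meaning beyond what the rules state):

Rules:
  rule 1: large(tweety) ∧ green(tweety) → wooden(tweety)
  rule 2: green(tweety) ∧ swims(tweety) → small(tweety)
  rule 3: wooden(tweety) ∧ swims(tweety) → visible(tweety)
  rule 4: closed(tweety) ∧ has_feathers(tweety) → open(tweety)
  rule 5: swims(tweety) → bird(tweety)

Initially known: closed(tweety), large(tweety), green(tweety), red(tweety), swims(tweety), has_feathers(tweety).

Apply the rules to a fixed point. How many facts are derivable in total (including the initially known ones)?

11

Round 1 — rule 1, rule 2, rule 4, rule 5, derive wooden(tweety), small(tweety), open(tweety), bird(tweety).
Round 2 — rule 3, derive visible(tweety).
Closure: {bird(tweety), closed(tweety), green(tweety), has_feathers(tweety), large(tweety), open(tweety), red(tweety), small(tweety), swims(tweety), visible(tweety), wooden(tweety)} — 11 facts.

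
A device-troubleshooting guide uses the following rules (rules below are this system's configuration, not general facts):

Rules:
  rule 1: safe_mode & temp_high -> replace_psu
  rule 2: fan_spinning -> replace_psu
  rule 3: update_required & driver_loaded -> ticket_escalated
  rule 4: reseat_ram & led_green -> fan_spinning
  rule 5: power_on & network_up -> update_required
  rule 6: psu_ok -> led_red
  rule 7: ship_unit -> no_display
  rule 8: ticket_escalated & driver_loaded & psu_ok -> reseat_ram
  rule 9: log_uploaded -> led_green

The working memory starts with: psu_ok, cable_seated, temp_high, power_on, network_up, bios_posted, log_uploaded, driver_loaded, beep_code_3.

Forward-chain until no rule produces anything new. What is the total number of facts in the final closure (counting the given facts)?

16

Round 1 fires rule 5, rule 6, rule 9, giving update_required, led_red, led_green.
Round 2 fires rule 3, giving ticket_escalated.
Round 3 fires rule 8, giving reseat_ram.
Round 4 fires rule 4, giving fan_spinning.
Round 5 fires rule 2, giving replace_psu.
Closure: {beep_code_3, bios_posted, cable_seated, driver_loaded, fan_spinning, led_green, led_red, log_uploaded, network_up, power_on, psu_ok, replace_psu, reseat_ram, temp_high, ticket_escalated, update_required} — 16 facts.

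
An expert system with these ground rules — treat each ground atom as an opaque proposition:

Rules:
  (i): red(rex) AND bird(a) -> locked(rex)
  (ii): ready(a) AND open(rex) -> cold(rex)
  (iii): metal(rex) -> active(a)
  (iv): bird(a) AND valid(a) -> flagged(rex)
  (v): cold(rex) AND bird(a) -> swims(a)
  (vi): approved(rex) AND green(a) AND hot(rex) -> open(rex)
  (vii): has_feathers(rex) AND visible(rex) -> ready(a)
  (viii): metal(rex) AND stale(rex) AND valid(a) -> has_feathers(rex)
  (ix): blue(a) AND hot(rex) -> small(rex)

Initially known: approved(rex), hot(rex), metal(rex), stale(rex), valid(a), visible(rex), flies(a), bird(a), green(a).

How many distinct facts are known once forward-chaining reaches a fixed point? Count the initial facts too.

Round 1 fires (iii), (iv), (vi), (viii), giving active(a), flagged(rex), open(rex), has_feathers(rex).
Round 2 fires (vii), giving ready(a).
Round 3 fires (ii), giving cold(rex).
Round 4 fires (v), giving swims(a).
Closure: {active(a), approved(rex), bird(a), cold(rex), flagged(rex), flies(a), green(a), has_feathers(rex), hot(rex), metal(rex), open(rex), ready(a), stale(rex), swims(a), valid(a), visible(rex)} — 16 facts.

16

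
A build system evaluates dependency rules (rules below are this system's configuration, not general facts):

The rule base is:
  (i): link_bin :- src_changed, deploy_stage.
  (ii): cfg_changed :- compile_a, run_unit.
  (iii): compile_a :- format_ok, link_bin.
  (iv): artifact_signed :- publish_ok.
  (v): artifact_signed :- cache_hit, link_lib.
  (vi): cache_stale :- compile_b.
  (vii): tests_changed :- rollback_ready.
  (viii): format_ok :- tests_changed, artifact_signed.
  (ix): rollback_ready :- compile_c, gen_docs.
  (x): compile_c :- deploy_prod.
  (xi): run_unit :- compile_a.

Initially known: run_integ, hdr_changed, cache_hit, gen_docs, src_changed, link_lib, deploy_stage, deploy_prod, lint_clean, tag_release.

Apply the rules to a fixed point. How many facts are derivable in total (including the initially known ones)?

Round 1: (i) [link_bin :- src_changed, deploy_stage.]; (v) [artifact_signed :- cache_hit, link_lib.]; (x) [compile_c :- deploy_prod.]. New: link_bin, artifact_signed, compile_c.
Round 2: (ix) [rollback_ready :- compile_c, gen_docs.]. New: rollback_ready.
Round 3: (vii) [tests_changed :- rollback_ready.]. New: tests_changed.
Round 4: (viii) [format_ok :- tests_changed, artifact_signed.]. New: format_ok.
Round 5: (iii) [compile_a :- format_ok, link_bin.]. New: compile_a.
Round 6: (xi) [run_unit :- compile_a.]. New: run_unit.
Round 7: (ii) [cfg_changed :- compile_a, run_unit.]. New: cfg_changed.
Closure: {artifact_signed, cache_hit, cfg_changed, compile_a, compile_c, deploy_prod, deploy_stage, format_ok, gen_docs, hdr_changed, link_bin, link_lib, lint_clean, rollback_ready, run_integ, run_unit, src_changed, tag_release, tests_changed} — 19 facts.

19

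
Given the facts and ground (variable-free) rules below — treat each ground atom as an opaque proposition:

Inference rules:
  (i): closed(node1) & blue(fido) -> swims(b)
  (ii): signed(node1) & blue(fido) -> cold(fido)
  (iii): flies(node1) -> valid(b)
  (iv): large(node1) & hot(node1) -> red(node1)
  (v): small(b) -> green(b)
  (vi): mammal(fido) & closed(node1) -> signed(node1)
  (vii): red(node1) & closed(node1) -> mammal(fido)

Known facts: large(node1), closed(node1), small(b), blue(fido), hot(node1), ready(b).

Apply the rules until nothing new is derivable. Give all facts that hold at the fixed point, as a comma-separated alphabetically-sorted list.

blue(fido), closed(node1), cold(fido), green(b), hot(node1), large(node1), mammal(fido), ready(b), red(node1), signed(node1), small(b), swims(b)

[1] (i) [closed(node1) & blue(fido) -> swims(b)]; (iv) [large(node1) & hot(node1) -> red(node1)]; (v) [small(b) -> green(b)]. ⇒ new: swims(b), red(node1), green(b).
[2] (vii) [red(node1) & closed(node1) -> mammal(fido)]. ⇒ new: mammal(fido).
[3] (vi) [mammal(fido) & closed(node1) -> signed(node1)]. ⇒ new: signed(node1).
[4] (ii) [signed(node1) & blue(fido) -> cold(fido)]. ⇒ new: cold(fido).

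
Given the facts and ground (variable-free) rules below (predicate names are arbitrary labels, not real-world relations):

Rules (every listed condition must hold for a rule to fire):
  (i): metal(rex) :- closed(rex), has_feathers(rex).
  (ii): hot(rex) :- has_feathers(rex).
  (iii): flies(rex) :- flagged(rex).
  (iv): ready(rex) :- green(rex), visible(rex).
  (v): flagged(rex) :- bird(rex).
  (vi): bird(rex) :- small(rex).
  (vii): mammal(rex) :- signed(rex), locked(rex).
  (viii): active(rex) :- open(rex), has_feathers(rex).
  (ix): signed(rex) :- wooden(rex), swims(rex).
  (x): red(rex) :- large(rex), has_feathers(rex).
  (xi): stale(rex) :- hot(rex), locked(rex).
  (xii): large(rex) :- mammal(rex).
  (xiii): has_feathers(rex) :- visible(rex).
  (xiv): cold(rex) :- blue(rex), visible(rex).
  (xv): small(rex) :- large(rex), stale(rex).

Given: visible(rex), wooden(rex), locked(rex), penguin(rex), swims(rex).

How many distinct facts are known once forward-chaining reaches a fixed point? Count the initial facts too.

16

Round 1 — (ix), (xiii), derive signed(rex), has_feathers(rex).
Round 2 — (ii), (vii), derive hot(rex), mammal(rex).
Round 3 — (xi), (xii), derive stale(rex), large(rex).
Round 4 — (x), (xv), derive red(rex), small(rex).
Round 5 — (vi), derive bird(rex).
Round 6 — (v), derive flagged(rex).
Round 7 — (iii), derive flies(rex).
Closure: {bird(rex), flagged(rex), flies(rex), has_feathers(rex), hot(rex), large(rex), locked(rex), mammal(rex), penguin(rex), red(rex), signed(rex), small(rex), stale(rex), swims(rex), visible(rex), wooden(rex)} — 16 facts.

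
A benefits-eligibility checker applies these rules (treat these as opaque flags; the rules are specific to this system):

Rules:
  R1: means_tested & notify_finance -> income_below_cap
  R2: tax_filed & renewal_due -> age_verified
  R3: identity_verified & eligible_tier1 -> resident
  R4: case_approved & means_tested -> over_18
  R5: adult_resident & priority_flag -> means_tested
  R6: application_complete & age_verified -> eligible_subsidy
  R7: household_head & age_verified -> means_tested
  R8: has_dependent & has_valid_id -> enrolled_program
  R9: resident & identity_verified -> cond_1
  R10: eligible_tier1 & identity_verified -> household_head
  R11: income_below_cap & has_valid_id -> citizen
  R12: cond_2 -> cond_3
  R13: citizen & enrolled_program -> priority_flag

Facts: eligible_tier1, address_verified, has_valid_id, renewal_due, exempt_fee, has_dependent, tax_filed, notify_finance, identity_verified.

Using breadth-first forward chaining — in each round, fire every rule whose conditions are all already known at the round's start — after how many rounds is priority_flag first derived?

5

Round 1: R2 [tax_filed & renewal_due -> age_verified]; R3 [identity_verified & eligible_tier1 -> resident]; R8 [has_dependent & has_valid_id -> enrolled_program]; R10 [eligible_tier1 & identity_verified -> household_head]. New: age_verified, resident, enrolled_program, household_head.
Round 2: R7 [household_head & age_verified -> means_tested]; R9 [resident & identity_verified -> cond_1]. New: means_tested, cond_1.
Round 3: R1 [means_tested & notify_finance -> income_below_cap]. New: income_below_cap.
Round 4: R11 [income_below_cap & has_valid_id -> citizen]. New: citizen.
Round 5: R13 [citizen & enrolled_program -> priority_flag]. New: priority_flag.
priority_flag first appears in round 5.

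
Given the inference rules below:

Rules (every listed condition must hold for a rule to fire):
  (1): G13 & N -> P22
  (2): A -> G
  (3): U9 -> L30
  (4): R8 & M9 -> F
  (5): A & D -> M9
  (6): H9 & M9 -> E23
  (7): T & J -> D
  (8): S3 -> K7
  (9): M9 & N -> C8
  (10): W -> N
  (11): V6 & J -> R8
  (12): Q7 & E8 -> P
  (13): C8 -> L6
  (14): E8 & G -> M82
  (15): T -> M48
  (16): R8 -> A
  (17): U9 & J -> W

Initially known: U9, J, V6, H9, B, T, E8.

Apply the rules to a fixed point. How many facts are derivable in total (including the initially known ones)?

21

Round 1: (3) [U9 -> L30]; (7) [T & J -> D]; (11) [V6 & J -> R8]; (15) [T -> M48]; (17) [U9 & J -> W]. Adds L30, D, R8, M48, W.
Round 2: (10) [W -> N]; (16) [R8 -> A]. Adds N, A.
Round 3: (2) [A -> G]; (5) [A & D -> M9]. Adds G, M9.
Round 4: (4) [R8 & M9 -> F]; (6) [H9 & M9 -> E23]; (9) [M9 & N -> C8]; (14) [E8 & G -> M82]. Adds F, E23, C8, M82.
Round 5: (13) [C8 -> L6]. Adds L6.
Closure: {A, B, C8, D, E23, E8, F, G, H9, J, L30, L6, M48, M82, M9, N, R8, T, U9, V6, W} — 21 facts.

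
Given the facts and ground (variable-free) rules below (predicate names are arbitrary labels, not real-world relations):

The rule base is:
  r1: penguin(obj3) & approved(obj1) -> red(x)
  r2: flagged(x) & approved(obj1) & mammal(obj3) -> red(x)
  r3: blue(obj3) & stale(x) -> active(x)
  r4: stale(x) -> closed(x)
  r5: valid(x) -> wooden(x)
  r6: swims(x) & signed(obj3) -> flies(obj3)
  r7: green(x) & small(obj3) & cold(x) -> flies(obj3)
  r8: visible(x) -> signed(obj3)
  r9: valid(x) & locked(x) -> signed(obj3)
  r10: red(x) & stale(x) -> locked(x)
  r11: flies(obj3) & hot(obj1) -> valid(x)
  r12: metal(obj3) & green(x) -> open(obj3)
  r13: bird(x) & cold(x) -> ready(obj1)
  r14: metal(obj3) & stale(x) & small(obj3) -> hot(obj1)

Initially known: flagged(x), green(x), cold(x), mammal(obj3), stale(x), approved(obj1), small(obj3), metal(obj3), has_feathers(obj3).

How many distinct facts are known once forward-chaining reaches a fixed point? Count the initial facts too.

Round 1 fires r2, r4, r7, r12, r14, giving red(x), closed(x), flies(obj3), open(obj3), hot(obj1).
Round 2 fires r10, r11, giving locked(x), valid(x).
Round 3 fires r5, r9, giving wooden(x), signed(obj3).
Closure: {approved(obj1), closed(x), cold(x), flagged(x), flies(obj3), green(x), has_feathers(obj3), hot(obj1), locked(x), mammal(obj3), metal(obj3), open(obj3), red(x), signed(obj3), small(obj3), stale(x), valid(x), wooden(x)} — 18 facts.

18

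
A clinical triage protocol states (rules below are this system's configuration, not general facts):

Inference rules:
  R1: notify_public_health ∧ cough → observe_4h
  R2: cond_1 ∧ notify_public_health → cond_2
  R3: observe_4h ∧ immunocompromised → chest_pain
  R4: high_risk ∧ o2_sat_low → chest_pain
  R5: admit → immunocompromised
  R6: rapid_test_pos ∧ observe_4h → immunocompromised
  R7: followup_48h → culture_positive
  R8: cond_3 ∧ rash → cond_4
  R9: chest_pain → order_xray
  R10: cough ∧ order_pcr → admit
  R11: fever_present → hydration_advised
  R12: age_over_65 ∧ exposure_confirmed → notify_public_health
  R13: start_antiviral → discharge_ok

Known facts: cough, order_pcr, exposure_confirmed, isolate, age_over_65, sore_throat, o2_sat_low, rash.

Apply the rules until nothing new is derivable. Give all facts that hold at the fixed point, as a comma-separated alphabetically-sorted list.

Round 1: R10 [cough ∧ order_pcr → admit]; R12 [age_over_65 ∧ exposure_confirmed → notify_public_health]. Adds admit, notify_public_health.
Round 2: R1 [notify_public_health ∧ cough → observe_4h]; R5 [admit → immunocompromised]. Adds observe_4h, immunocompromised.
Round 3: R3 [observe_4h ∧ immunocompromised → chest_pain]. Adds chest_pain.
Round 4: R9 [chest_pain → order_xray]. Adds order_xray.

admit, age_over_65, chest_pain, cough, exposure_confirmed, immunocompromised, isolate, notify_public_health, o2_sat_low, observe_4h, order_pcr, order_xray, rash, sore_throat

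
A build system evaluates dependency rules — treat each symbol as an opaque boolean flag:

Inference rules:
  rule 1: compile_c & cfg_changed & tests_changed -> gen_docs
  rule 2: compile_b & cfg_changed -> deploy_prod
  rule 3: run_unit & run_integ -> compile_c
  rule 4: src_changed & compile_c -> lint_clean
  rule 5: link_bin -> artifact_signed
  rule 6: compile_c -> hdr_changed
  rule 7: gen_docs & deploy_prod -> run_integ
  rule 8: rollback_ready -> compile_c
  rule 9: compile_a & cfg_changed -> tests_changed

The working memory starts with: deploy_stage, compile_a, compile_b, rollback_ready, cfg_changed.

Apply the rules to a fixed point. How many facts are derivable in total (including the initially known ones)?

Round 1 — rule 2, rule 8, rule 9, derive deploy_prod, compile_c, tests_changed.
Round 2 — rule 1, rule 6, derive gen_docs, hdr_changed.
Round 3 — rule 7, derive run_integ.
Closure: {cfg_changed, compile_a, compile_b, compile_c, deploy_prod, deploy_stage, gen_docs, hdr_changed, rollback_ready, run_integ, tests_changed} — 11 facts.

11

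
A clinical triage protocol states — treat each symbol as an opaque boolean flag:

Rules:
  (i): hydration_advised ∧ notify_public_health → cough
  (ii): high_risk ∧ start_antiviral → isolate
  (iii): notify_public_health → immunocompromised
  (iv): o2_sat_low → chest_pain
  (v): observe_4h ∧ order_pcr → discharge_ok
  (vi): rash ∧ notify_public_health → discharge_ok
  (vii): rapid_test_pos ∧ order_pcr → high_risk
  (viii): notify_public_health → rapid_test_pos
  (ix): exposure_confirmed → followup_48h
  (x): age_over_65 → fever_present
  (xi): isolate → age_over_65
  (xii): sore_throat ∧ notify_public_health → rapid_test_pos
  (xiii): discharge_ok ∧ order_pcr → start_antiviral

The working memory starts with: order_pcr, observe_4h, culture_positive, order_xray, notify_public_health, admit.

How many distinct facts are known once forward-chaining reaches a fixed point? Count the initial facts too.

Round 1: (iii) [notify_public_health → immunocompromised]; (v) [observe_4h ∧ order_pcr → discharge_ok]; (viii) [notify_public_health → rapid_test_pos]. Adds immunocompromised, discharge_ok, rapid_test_pos.
Round 2: (vii) [rapid_test_pos ∧ order_pcr → high_risk]; (xiii) [discharge_ok ∧ order_pcr → start_antiviral]. Adds high_risk, start_antiviral.
Round 3: (ii) [high_risk ∧ start_antiviral → isolate]. Adds isolate.
Round 4: (xi) [isolate → age_over_65]. Adds age_over_65.
Round 5: (x) [age_over_65 → fever_present]. Adds fever_present.
Closure: {admit, age_over_65, culture_positive, discharge_ok, fever_present, high_risk, immunocompromised, isolate, notify_public_health, observe_4h, order_pcr, order_xray, rapid_test_pos, start_antiviral} — 14 facts.

14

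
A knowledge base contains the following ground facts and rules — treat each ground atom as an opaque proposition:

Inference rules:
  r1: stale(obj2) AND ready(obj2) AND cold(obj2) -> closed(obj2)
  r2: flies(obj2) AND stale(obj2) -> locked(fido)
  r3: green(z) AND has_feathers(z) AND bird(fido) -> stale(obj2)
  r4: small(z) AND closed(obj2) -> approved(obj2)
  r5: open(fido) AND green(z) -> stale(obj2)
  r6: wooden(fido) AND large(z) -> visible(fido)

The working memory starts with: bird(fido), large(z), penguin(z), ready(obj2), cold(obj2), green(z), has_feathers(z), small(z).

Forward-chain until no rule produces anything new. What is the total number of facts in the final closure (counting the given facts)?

Round 1: r3 [green(z) AND has_feathers(z) AND bird(fido) -> stale(obj2)]. New: stale(obj2).
Round 2: r1 [stale(obj2) AND ready(obj2) AND cold(obj2) -> closed(obj2)]. New: closed(obj2).
Round 3: r4 [small(z) AND closed(obj2) -> approved(obj2)]. New: approved(obj2).
Closure: {approved(obj2), bird(fido), closed(obj2), cold(obj2), green(z), has_feathers(z), large(z), penguin(z), ready(obj2), small(z), stale(obj2)} — 11 facts.

11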